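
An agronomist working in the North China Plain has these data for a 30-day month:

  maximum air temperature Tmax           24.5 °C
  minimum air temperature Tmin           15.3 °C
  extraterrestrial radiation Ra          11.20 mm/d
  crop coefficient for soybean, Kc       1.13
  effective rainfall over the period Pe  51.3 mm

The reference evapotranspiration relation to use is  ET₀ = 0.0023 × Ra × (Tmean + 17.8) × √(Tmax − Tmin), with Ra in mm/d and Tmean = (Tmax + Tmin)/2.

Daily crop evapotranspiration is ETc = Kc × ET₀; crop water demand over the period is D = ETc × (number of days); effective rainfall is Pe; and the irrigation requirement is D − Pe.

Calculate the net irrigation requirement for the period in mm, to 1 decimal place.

48.6 mm

Tmean = (24.5 + 15.3)/2 = 19.90 °C
ET₀ = 0.0023 × 11.20 × (19.90 + 17.8) × √9.2 = 0.0023 × 11.20 × 37.70 × 3.0332 = 2.9457 mm/d
ETc = Kc × ET₀ = 1.13 × 2.9457 = 3.3286 mm/d
Crop demand D = ETc × 30 d = 3.3286 × 30 = 99.858 mm
D − Pe = 99.858 − 51.3 = 48.558 mm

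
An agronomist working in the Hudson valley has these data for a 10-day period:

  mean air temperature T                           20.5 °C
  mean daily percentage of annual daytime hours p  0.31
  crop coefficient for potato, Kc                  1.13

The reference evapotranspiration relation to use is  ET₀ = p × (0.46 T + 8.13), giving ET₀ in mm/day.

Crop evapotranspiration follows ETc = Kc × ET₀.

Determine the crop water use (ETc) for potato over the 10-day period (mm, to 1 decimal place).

ET₀ = 0.31 × (0.46 × 20.5 + 8.13) = 0.31 × 17.560 = 5.4436 mm/d
ETc = Kc × ET₀ = 1.13 × 5.4436 = 6.1513 mm/d
Over 10 days: 6.1513 × 10 = 61.513 mm

61.5 mm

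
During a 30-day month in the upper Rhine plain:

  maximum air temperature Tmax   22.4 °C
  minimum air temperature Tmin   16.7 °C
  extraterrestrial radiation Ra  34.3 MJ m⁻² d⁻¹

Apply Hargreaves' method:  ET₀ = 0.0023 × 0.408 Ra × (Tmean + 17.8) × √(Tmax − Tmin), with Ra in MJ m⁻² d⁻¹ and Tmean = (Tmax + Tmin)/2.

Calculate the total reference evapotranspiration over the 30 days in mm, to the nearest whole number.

Tmean = (22.4 + 16.7)/2 = 19.55 °C
0.408 Ra = 0.408 × 34.3 = 13.9944 mm/d equivalent
ET₀ = 0.0023 × 13.9944 × (19.55 + 17.8) × √5.7 = 0.0023 × 13.9944 × 37.35 × 2.3875 = 2.8702 mm/d
Over 30 days: 2.8702 × 30 = 86.106 mm

86 mm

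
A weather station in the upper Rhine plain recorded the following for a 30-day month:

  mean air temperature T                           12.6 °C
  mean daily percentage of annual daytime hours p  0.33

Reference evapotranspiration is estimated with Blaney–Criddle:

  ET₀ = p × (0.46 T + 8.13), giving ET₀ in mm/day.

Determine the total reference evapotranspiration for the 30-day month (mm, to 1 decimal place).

137.9 mm

ET₀ = 0.33 × (0.46 × 12.6 + 8.13) = 0.33 × 13.926 = 4.5956 mm/d
Monthly total = 4.5956 × 30 = 137.868 mm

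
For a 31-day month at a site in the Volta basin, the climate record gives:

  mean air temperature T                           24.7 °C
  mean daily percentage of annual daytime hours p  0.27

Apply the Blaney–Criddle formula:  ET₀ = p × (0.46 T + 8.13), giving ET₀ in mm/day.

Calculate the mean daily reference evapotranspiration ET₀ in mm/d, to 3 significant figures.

ET₀ = 0.27 × (0.46 × 24.7 + 8.13) = 0.27 × 19.492 = 5.2628 mm/d

5.26 mm/d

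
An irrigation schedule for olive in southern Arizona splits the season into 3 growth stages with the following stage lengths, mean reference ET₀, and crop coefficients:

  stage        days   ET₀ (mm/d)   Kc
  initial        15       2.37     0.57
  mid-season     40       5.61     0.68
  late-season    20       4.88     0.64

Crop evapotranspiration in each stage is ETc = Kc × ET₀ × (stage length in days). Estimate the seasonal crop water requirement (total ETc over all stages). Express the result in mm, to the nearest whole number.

initial: 0.57 × 2.37 × 15 = 20.26 mm
mid-season: 0.68 × 5.61 × 40 = 152.59 mm
late-season: 0.64 × 4.88 × 20 = 62.46 mm
Seasonal total = 235.31 mm

235 mm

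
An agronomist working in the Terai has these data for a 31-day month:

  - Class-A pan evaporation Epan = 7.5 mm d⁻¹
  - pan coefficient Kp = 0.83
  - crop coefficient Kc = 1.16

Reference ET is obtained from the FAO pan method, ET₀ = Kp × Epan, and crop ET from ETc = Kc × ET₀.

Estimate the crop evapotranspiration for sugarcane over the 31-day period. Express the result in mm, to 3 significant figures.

224 mm

ET₀ = 0.83 × 7.5 = 6.2250 mm/d
ETc = Kc × ET₀ = 1.16 × 6.2250 = 7.2210 mm/d
Over 31 days: 7.2210 × 31 = 223.851 mm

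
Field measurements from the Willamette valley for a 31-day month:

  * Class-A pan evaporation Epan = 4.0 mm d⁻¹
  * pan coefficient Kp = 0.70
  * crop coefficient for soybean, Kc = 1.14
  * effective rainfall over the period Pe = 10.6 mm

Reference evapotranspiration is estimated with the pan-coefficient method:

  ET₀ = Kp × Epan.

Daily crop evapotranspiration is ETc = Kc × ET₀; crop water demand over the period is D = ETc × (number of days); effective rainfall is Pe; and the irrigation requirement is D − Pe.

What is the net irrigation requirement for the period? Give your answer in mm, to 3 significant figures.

88.4 mm

ET₀ = 0.70 × 4.0 = 2.8000 mm/d
ETc = Kc × ET₀ = 1.14 × 2.8000 = 3.1920 mm/d
Crop demand D = ETc × 31 d = 3.1920 × 31 = 98.952 mm
D − Pe = 98.952 − 10.6 = 88.352 mm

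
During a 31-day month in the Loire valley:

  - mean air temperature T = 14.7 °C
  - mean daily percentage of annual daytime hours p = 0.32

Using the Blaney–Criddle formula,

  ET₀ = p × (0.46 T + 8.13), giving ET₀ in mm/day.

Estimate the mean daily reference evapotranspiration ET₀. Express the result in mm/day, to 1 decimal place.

4.8 mm/day

ET₀ = 0.32 × (0.46 × 14.7 + 8.13) = 0.32 × 14.892 = 4.7654 mm/d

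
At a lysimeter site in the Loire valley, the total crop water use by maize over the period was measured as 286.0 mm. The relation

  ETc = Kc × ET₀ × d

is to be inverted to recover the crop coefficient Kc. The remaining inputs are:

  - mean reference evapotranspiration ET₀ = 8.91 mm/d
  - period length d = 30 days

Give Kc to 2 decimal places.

1.07

ETc = Kc × ET₀ × d  ⇒  Kc = ETc / (ET₀ × d)
Kc = 286.0 / (8.91 × 30) = 286.0 / 267.30 = 1.0700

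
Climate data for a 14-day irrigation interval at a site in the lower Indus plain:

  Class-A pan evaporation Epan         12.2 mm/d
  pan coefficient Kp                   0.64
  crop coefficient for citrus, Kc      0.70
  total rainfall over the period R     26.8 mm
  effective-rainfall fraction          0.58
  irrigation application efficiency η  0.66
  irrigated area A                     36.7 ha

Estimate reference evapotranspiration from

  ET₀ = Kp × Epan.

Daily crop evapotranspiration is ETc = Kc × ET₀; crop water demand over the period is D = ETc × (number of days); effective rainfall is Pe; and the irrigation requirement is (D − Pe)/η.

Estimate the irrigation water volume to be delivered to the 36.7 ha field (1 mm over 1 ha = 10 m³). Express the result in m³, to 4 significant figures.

33910 m³

ET₀ = 0.64 × 12.2 = 7.8080 mm/d
ETc = Kc × ET₀ = 0.70 × 7.8080 = 5.4656 mm/d
Crop demand D = ETc × 14 d = 5.4656 × 14 = 76.518 mm
Pe = 0.58 × 26.8 = 15.544 mm
D − Pe = 76.518 − 15.544 = 60.974 mm
Gross irrigation = 60.974 / 0.66 = 92.385 mm
Volume = 92.385 mm × 36.7 ha × 10 = 33905.3 m³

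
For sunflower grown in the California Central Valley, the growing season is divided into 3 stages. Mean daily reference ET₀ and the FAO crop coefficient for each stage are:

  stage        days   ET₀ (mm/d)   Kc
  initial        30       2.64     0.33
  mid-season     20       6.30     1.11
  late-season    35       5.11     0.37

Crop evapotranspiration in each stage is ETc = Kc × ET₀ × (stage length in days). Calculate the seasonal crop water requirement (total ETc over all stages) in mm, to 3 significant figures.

initial: 0.33 × 2.64 × 30 = 26.14 mm
mid-season: 1.11 × 6.30 × 20 = 139.86 mm
late-season: 0.37 × 5.11 × 35 = 66.17 mm
Seasonal total = 232.17 mm

232 mm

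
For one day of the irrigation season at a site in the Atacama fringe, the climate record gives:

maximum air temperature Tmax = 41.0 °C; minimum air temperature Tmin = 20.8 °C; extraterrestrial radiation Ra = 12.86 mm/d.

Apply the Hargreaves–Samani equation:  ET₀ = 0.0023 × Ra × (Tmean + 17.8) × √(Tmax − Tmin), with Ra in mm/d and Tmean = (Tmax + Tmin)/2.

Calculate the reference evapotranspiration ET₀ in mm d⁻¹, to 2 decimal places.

Tmean = (41.0 + 20.8)/2 = 30.90 °C
ET₀ = 0.0023 × 12.86 × (30.90 + 17.8) × √20.2 = 0.0023 × 12.86 × 48.70 × 4.4944 = 6.4740 mm/d

6.47 mm d⁻¹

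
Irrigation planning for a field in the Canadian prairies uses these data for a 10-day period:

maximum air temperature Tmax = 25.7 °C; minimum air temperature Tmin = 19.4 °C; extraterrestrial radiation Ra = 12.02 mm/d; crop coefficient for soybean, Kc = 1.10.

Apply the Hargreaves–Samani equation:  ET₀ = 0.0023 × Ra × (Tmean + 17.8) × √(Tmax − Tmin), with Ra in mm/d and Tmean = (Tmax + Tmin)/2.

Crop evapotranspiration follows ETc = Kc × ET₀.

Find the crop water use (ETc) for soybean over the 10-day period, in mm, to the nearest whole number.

Tmean = (25.7 + 19.4)/2 = 22.55 °C
ET₀ = 0.0023 × 12.02 × (22.55 + 17.8) × √6.3 = 0.0023 × 12.02 × 40.35 × 2.5100 = 2.7999 mm/d
ETc = Kc × ET₀ = 1.10 × 2.7999 = 3.0799 mm/d
Over 10 days: 3.0799 × 10 = 30.799 mm

31 mm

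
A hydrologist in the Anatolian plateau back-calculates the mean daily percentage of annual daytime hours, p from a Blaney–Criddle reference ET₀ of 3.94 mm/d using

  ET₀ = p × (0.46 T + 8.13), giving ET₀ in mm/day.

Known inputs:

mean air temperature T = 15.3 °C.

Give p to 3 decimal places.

0.260

p = ET₀ / (0.46 T + 8.13) = 3.94 / (0.46 × 15.3 + 8.13) = 3.94 / 15.168 = 0.2598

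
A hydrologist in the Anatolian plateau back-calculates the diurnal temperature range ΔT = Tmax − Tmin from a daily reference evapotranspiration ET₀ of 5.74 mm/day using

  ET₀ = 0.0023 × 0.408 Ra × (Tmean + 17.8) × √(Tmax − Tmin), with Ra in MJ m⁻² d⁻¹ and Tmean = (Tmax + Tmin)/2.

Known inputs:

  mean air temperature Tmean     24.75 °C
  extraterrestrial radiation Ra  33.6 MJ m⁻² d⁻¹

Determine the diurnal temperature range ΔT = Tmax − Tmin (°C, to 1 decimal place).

18.3 °C

√ΔT = ET₀ / [0.0023 × 0.408 × Ra × (Tmean+17.8)] = 5.74 / (0.0023 × 13.7088 × 42.55) = 4.2784
ΔT = 4.2784² = 18.305 °C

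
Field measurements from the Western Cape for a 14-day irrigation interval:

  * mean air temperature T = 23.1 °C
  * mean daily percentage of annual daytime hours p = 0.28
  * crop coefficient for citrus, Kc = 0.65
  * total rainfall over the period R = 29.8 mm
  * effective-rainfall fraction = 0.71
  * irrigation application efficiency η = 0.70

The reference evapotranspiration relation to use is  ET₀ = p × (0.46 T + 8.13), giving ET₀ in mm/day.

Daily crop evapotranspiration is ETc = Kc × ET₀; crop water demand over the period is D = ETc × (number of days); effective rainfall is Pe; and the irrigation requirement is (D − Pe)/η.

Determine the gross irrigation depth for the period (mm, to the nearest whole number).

ET₀ = 0.28 × (0.46 × 23.1 + 8.13) = 0.28 × 18.756 = 5.2517 mm/d
ETc = Kc × ET₀ = 0.65 × 5.2517 = 3.4136 mm/d
Crop demand D = ETc × 14 d = 3.4136 × 14 = 47.790 mm
Pe = 0.71 × 29.8 = 21.158 mm
D − Pe = 47.790 − 21.158 = 26.632 mm
Gross irrigation = 26.632 / 0.70 = 38.046 mm

38 mm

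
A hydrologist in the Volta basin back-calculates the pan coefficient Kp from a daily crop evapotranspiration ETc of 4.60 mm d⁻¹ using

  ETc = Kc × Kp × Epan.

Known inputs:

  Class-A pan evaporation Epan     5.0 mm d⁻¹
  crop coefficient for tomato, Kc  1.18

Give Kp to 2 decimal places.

0.78

ETc = Kc × Kp × Epan  ⇒  Kp = ETc / (Kc × Epan)
Kp = 4.60 / (1.18 × 5.0) = 4.60 / 5.900 = 0.7797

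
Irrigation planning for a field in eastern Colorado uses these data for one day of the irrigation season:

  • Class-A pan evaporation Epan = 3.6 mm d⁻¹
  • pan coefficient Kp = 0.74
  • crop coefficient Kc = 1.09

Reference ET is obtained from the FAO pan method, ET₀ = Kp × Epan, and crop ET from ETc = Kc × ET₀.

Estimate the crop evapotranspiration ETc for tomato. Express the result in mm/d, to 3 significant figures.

ET₀ = 0.74 × 3.6 = 2.6640 mm/d
ETc = Kc × ET₀ = 1.09 × 2.6640 = 2.9038 mm/d

2.90 mm/d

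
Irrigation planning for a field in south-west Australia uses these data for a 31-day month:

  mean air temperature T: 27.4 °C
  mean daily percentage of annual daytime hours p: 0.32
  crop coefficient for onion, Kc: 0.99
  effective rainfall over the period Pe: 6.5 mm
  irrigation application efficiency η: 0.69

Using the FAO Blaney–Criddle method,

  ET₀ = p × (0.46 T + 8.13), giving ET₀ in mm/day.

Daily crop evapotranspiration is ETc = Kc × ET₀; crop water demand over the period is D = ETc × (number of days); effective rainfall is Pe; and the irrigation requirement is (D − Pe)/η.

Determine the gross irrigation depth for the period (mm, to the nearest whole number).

286 mm

ET₀ = 0.32 × (0.46 × 27.4 + 8.13) = 0.32 × 20.734 = 6.6349 mm/d
ETc = Kc × ET₀ = 0.99 × 6.6349 = 6.5686 mm/d
Crop demand D = ETc × 31 d = 6.5686 × 31 = 203.627 mm
D − Pe = 203.627 − 6.5 = 197.127 mm
Gross irrigation = 197.127 / 0.69 = 285.691 mm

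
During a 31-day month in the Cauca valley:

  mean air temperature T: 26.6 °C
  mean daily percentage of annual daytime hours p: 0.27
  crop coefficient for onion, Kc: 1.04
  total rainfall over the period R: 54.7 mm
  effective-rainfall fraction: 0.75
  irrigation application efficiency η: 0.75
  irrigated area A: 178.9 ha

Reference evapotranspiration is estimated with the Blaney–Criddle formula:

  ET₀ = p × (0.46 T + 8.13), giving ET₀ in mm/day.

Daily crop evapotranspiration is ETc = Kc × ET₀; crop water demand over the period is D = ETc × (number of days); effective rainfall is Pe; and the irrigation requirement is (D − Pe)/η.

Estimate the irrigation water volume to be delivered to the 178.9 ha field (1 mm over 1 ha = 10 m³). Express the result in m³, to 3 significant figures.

325000 m³

ET₀ = 0.27 × (0.46 × 26.6 + 8.13) = 0.27 × 20.366 = 5.4988 mm/d
ETc = Kc × ET₀ = 1.04 × 5.4988 = 5.7188 mm/d
Crop demand D = ETc × 31 d = 5.7188 × 31 = 177.283 mm
Pe = 0.75 × 54.7 = 41.025 mm
D − Pe = 177.283 − 41.025 = 136.258 mm
Gross irrigation = 136.258 / 0.75 = 181.677 mm
Volume = 181.677 mm × 178.9 ha × 10 = 325020.2 m³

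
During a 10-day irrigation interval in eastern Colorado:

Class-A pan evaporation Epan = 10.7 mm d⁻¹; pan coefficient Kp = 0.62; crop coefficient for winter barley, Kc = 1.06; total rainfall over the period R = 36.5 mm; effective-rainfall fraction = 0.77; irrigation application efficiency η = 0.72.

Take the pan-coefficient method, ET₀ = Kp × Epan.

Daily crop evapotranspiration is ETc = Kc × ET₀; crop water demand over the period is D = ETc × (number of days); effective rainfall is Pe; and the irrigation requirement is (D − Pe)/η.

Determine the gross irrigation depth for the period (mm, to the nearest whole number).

ET₀ = 0.62 × 10.7 = 6.6340 mm/d
ETc = Kc × ET₀ = 1.06 × 6.6340 = 7.0320 mm/d
Crop demand D = ETc × 10 d = 7.0320 × 10 = 70.320 mm
Pe = 0.77 × 36.5 = 28.105 mm
D − Pe = 70.320 − 28.105 = 42.215 mm
Gross irrigation = 42.215 / 0.72 = 58.632 mm

59 mm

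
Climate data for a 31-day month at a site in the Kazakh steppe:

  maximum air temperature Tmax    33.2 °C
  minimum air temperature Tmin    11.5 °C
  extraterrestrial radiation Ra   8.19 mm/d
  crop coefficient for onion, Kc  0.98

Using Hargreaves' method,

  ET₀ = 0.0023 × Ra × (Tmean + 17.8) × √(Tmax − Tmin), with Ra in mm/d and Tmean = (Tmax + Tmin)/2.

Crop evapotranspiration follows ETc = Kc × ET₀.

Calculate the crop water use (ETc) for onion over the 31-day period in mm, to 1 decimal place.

Tmean = (33.2 + 11.5)/2 = 22.35 °C
ET₀ = 0.0023 × 8.19 × (22.35 + 17.8) × √21.7 = 0.0023 × 8.19 × 40.15 × 4.6583 = 3.5231 mm/d
ETc = Kc × ET₀ = 0.98 × 3.5231 = 3.4526 mm/d
Over 31 days: 3.4526 × 31 = 107.031 mm

107.0 mm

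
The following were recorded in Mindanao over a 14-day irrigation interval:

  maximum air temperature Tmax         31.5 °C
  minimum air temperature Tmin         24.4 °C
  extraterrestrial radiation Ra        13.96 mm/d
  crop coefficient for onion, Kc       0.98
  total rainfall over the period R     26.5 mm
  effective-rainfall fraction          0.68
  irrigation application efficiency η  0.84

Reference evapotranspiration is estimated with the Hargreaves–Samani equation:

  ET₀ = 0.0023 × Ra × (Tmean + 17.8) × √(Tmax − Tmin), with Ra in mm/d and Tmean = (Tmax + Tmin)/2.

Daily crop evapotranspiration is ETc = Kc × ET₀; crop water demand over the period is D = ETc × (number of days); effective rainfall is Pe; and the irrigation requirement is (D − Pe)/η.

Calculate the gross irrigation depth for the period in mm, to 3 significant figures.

42.5 mm

Tmean = (31.5 + 24.4)/2 = 27.95 °C
ET₀ = 0.0023 × 13.96 × (27.95 + 17.8) × √7.1 = 0.0023 × 13.96 × 45.75 × 2.6646 = 3.9141 mm/d
ETc = Kc × ET₀ = 0.98 × 3.9141 = 3.8358 mm/d
Crop demand D = ETc × 14 d = 3.8358 × 14 = 53.701 mm
Pe = 0.68 × 26.5 = 18.020 mm
D − Pe = 53.701 − 18.020 = 35.681 mm
Gross irrigation = 35.681 / 0.84 = 42.477 mm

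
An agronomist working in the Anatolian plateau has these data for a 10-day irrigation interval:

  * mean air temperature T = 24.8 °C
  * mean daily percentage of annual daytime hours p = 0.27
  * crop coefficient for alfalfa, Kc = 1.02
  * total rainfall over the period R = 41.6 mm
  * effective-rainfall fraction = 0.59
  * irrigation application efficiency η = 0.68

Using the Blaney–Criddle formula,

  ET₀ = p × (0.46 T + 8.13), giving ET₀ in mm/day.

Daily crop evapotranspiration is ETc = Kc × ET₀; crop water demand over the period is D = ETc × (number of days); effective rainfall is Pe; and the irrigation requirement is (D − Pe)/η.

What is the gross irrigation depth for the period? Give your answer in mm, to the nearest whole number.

43 mm

ET₀ = 0.27 × (0.46 × 24.8 + 8.13) = 0.27 × 19.538 = 5.2753 mm/d
ETc = Kc × ET₀ = 1.02 × 5.2753 = 5.3808 mm/d
Crop demand D = ETc × 10 d = 5.3808 × 10 = 53.808 mm
Pe = 0.59 × 41.6 = 24.544 mm
D − Pe = 53.808 − 24.544 = 29.264 mm
Gross irrigation = 29.264 / 0.68 = 43.035 mm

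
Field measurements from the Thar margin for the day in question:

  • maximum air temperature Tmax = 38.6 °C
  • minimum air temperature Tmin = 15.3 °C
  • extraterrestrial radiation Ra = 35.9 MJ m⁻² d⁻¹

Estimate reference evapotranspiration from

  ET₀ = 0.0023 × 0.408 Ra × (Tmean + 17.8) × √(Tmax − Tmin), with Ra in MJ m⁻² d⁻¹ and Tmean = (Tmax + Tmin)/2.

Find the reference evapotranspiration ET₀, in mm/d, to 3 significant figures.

7.28 mm/d

Tmean = (38.6 + 15.3)/2 = 26.95 °C
0.408 Ra = 0.408 × 35.9 = 14.6472 mm/d equivalent
ET₀ = 0.0023 × 14.6472 × (26.95 + 17.8) × √23.3 = 0.0023 × 14.6472 × 44.75 × 4.8270 = 7.2770 mm/d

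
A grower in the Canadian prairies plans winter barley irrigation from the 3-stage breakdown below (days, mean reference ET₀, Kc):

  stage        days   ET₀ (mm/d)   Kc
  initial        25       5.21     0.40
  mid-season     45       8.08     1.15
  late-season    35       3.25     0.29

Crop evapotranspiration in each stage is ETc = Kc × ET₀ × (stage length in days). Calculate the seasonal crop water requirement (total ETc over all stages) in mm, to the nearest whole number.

initial: 0.40 × 5.21 × 25 = 52.10 mm
mid-season: 1.15 × 8.08 × 45 = 418.14 mm
late-season: 0.29 × 3.25 × 35 = 32.99 mm
Seasonal total = 503.23 mm

503 mm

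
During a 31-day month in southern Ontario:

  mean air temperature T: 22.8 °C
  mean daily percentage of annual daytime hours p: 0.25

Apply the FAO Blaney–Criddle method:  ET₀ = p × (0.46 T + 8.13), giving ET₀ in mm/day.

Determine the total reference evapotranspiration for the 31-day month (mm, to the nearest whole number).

ET₀ = 0.25 × (0.46 × 22.8 + 8.13) = 0.25 × 18.618 = 4.6545 mm/d
Monthly total = 4.6545 × 31 = 144.290 mm

144 mm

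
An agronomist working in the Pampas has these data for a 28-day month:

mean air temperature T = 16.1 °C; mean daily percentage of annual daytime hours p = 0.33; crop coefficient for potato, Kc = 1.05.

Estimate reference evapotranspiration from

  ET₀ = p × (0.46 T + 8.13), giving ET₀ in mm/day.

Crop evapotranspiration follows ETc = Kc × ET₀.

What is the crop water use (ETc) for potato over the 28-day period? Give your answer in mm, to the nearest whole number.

151 mm

ET₀ = 0.33 × (0.46 × 16.1 + 8.13) = 0.33 × 15.536 = 5.1269 mm/d
ETc = Kc × ET₀ = 1.05 × 5.1269 = 5.3832 mm/d
Over 28 days: 5.3832 × 28 = 150.730 mm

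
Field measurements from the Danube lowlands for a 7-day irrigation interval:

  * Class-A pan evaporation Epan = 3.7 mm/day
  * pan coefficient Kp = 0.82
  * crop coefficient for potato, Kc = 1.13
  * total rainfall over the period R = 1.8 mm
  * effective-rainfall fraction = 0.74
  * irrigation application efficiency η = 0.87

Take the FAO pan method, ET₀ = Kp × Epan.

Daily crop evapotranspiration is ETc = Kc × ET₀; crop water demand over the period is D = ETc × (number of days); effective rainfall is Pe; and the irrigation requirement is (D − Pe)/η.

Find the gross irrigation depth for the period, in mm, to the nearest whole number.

ET₀ = 0.82 × 3.7 = 3.0340 mm/d
ETc = Kc × ET₀ = 1.13 × 3.0340 = 3.4284 mm/d
Crop demand D = ETc × 7 d = 3.4284 × 7 = 23.999 mm
Pe = 0.74 × 1.8 = 1.332 mm
D − Pe = 23.999 − 1.332 = 22.667 mm
Gross irrigation = 22.667 / 0.87 = 26.054 mm

26 mm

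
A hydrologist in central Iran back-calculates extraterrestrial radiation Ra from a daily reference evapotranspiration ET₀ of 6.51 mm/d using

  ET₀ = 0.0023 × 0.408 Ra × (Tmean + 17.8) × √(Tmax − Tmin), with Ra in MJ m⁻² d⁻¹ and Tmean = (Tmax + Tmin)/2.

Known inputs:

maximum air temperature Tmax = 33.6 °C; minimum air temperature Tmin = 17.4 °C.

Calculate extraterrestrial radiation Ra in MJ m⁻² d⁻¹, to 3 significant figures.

39.8 MJ m⁻² d⁻¹

Tmean = (33.6+17.4)/2 = 25.50 °C; ΔT = 16.2
Ra = ET₀ / [0.0023 × 0.408 × (Tmean+17.8) × √ΔT]
   = 6.51 / (0.0023 × 0.408 × 43.30 × 4.0249) = 39.806 MJ m⁻² d⁻¹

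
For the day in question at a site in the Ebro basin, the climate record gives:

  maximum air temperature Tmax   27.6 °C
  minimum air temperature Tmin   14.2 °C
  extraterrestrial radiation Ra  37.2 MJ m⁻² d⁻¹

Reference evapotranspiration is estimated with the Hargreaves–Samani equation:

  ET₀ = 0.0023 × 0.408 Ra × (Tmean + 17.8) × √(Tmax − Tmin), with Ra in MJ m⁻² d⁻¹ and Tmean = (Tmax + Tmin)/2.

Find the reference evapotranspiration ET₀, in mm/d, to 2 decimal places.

Tmean = (27.6 + 14.2)/2 = 20.90 °C
0.408 Ra = 0.408 × 37.2 = 15.1776 mm/d equivalent
ET₀ = 0.0023 × 15.1776 × (20.90 + 17.8) × √13.4 = 0.0023 × 15.1776 × 38.70 × 3.6606 = 4.9453 mm/d

4.95 mm/d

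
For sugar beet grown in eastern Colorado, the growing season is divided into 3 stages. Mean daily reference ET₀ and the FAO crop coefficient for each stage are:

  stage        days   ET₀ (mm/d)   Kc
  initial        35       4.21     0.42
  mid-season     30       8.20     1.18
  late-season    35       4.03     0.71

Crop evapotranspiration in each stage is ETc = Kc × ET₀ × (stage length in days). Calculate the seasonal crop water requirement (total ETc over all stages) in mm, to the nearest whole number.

initial: 0.42 × 4.21 × 35 = 61.89 mm
mid-season: 1.18 × 8.20 × 30 = 290.28 mm
late-season: 0.71 × 4.03 × 35 = 100.15 mm
Seasonal total = 452.32 mm

452 mm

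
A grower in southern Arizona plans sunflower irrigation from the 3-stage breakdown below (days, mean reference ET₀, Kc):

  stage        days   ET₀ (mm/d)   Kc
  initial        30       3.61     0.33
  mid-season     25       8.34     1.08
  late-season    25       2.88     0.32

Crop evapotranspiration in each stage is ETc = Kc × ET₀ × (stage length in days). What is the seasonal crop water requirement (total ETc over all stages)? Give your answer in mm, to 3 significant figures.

initial: 0.33 × 3.61 × 30 = 35.74 mm
mid-season: 1.08 × 8.34 × 25 = 225.18 mm
late-season: 0.32 × 2.88 × 25 = 23.04 mm
Seasonal total = 283.96 mm

284 mm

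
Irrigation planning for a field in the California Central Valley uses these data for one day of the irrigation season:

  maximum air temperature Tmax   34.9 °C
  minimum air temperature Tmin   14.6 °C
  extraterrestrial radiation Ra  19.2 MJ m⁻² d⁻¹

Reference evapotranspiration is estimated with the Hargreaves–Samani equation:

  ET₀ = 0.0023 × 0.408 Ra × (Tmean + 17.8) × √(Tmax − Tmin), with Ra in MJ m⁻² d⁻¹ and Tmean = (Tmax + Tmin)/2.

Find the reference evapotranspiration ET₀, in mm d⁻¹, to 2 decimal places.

3.45 mm d⁻¹

Tmean = (34.9 + 14.6)/2 = 24.75 °C
0.408 Ra = 0.408 × 19.2 = 7.8336 mm/d equivalent
ET₀ = 0.0023 × 7.8336 × (24.75 + 17.8) × √20.3 = 0.0023 × 7.8336 × 42.55 × 4.5056 = 3.4542 mm/d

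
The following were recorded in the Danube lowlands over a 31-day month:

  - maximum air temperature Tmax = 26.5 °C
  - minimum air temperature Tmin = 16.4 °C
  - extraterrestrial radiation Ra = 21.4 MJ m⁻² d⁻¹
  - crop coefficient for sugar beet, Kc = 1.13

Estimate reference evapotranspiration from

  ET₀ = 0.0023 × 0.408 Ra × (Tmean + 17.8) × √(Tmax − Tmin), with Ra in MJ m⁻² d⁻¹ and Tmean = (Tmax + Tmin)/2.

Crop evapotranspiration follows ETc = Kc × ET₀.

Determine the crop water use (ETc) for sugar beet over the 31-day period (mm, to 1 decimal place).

Tmean = (26.5 + 16.4)/2 = 21.45 °C
0.408 Ra = 0.408 × 21.4 = 8.7312 mm/d equivalent
ET₀ = 0.0023 × 8.7312 × (21.45 + 17.8) × √10.1 = 0.0023 × 8.7312 × 39.25 × 3.1780 = 2.5049 mm/d
ETc = Kc × ET₀ = 1.13 × 2.5049 = 2.8305 mm/d
Over 31 days: 2.8305 × 31 = 87.746 mm

87.7 mm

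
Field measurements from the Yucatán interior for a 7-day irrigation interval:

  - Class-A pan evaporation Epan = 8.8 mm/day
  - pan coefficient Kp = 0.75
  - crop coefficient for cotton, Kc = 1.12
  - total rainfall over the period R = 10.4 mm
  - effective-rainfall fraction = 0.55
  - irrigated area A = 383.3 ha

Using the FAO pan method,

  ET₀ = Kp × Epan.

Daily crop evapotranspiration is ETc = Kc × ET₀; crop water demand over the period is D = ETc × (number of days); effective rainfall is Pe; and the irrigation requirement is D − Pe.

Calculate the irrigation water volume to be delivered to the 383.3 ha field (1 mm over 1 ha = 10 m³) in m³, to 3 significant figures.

176000 m³

ET₀ = 0.75 × 8.8 = 6.6000 mm/d
ETc = Kc × ET₀ = 1.12 × 6.6000 = 7.3920 mm/d
Crop demand D = ETc × 7 d = 7.3920 × 7 = 51.744 mm
Pe = 0.55 × 10.4 = 5.720 mm
D − Pe = 51.744 − 5.720 = 46.024 mm
Volume = 46.024 mm × 383.3 ha × 10 = 176410.0 m³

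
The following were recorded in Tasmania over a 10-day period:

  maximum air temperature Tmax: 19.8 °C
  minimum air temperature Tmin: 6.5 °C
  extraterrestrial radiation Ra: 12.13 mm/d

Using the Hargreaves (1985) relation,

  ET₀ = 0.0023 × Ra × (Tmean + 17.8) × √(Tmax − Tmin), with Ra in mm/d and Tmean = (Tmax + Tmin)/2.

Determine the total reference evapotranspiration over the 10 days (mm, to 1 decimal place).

31.5 mm

Tmean = (19.8 + 6.5)/2 = 13.15 °C
ET₀ = 0.0023 × 12.13 × (13.15 + 17.8) × √13.3 = 0.0023 × 12.13 × 30.95 × 3.6469 = 3.1490 mm/d
Over 10 days: 3.1490 × 10 = 31.490 mm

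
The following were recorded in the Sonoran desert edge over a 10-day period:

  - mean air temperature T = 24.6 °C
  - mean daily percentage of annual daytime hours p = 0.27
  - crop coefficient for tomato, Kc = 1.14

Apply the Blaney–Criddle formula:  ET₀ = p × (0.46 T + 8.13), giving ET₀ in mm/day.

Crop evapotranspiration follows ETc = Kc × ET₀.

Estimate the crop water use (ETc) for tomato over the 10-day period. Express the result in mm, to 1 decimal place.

ET₀ = 0.27 × (0.46 × 24.6 + 8.13) = 0.27 × 19.446 = 5.2504 mm/d
ETc = Kc × ET₀ = 1.14 × 5.2504 = 5.9855 mm/d
Over 10 days: 5.9855 × 10 = 59.855 mm

59.9 mm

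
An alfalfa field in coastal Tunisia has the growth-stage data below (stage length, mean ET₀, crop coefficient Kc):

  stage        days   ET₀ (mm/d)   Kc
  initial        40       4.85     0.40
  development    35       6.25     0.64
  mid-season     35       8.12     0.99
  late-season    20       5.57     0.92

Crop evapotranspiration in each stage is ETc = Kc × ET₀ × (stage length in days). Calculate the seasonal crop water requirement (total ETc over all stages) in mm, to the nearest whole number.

601 mm

initial: 0.40 × 4.85 × 40 = 77.60 mm
development: 0.64 × 6.25 × 35 = 140.00 mm
mid-season: 0.99 × 8.12 × 35 = 281.36 mm
late-season: 0.92 × 5.57 × 20 = 102.49 mm
Seasonal total = 601.45 mm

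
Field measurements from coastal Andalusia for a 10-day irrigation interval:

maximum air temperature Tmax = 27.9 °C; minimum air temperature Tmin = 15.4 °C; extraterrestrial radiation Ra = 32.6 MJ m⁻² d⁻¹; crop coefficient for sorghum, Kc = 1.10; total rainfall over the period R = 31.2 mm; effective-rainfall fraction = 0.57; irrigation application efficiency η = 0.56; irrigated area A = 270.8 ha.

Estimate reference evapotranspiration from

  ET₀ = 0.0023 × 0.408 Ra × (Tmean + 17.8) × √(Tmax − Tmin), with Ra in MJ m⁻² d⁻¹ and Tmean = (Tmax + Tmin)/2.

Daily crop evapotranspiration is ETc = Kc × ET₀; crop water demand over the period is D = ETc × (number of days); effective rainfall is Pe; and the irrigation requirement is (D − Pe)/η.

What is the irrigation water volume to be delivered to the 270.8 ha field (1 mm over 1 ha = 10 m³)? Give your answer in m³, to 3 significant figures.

Tmean = (27.9 + 15.4)/2 = 21.65 °C
0.408 Ra = 0.408 × 32.6 = 13.3008 mm/d equivalent
ET₀ = 0.0023 × 13.3008 × (21.65 + 17.8) × √12.5 = 0.0023 × 13.3008 × 39.45 × 3.5355 = 4.2668 mm/d
ETc = Kc × ET₀ = 1.10 × 4.2668 = 4.6935 mm/d
Crop demand D = ETc × 10 d = 4.6935 × 10 = 46.935 mm
Pe = 0.57 × 31.2 = 17.784 mm
D − Pe = 46.935 − 17.784 = 29.151 mm
Gross irrigation = 29.151 / 0.56 = 52.055 mm
Volume = 52.055 mm × 270.8 ha × 10 = 140964.9 m³

141000 m³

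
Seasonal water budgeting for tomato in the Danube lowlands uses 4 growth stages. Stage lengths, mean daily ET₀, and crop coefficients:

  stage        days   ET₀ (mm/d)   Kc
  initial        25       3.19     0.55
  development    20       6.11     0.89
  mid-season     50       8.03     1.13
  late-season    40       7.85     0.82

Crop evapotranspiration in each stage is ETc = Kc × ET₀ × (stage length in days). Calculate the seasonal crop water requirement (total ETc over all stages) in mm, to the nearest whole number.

initial: 0.55 × 3.19 × 25 = 43.86 mm
development: 0.89 × 6.11 × 20 = 108.76 mm
mid-season: 1.13 × 8.03 × 50 = 453.70 mm
late-season: 0.82 × 7.85 × 40 = 257.48 mm
Seasonal total = 863.80 mm

864 mm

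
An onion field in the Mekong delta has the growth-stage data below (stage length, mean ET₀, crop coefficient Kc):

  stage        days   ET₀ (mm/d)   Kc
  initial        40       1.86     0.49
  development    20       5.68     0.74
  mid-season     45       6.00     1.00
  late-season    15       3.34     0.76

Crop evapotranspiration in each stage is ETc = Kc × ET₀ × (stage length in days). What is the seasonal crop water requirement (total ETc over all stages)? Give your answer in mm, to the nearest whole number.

429 mm

initial: 0.49 × 1.86 × 40 = 36.46 mm
development: 0.74 × 5.68 × 20 = 84.06 mm
mid-season: 1.00 × 6.00 × 45 = 270.00 mm
late-season: 0.76 × 3.34 × 15 = 38.08 mm
Seasonal total = 428.60 mm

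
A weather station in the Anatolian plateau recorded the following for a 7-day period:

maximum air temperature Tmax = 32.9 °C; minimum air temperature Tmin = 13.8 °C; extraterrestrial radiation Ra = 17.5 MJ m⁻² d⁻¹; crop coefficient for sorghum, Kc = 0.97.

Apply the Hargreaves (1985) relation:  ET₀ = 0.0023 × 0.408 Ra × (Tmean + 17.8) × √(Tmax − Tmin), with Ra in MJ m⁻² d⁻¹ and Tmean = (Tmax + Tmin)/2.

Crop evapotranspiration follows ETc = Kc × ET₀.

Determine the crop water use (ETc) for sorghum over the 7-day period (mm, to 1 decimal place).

Tmean = (32.9 + 13.8)/2 = 23.35 °C
0.408 Ra = 0.408 × 17.5 = 7.1400 mm/d equivalent
ET₀ = 0.0023 × 7.1400 × (23.35 + 17.8) × √19.1 = 0.0023 × 7.1400 × 41.15 × 4.3704 = 2.9534 mm/d
ETc = Kc × ET₀ = 0.97 × 2.9534 = 2.8648 mm/d
Over 7 days: 2.8648 × 7 = 20.054 mm

20.1 mm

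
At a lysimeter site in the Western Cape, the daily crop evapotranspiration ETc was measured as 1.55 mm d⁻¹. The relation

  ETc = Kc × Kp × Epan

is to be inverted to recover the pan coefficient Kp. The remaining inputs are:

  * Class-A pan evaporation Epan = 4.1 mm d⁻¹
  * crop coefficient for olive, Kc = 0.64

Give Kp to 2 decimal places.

ETc = Kc × Kp × Epan  ⇒  Kp = ETc / (Kc × Epan)
Kp = 1.55 / (0.64 × 4.1) = 1.55 / 2.624 = 0.5907

0.59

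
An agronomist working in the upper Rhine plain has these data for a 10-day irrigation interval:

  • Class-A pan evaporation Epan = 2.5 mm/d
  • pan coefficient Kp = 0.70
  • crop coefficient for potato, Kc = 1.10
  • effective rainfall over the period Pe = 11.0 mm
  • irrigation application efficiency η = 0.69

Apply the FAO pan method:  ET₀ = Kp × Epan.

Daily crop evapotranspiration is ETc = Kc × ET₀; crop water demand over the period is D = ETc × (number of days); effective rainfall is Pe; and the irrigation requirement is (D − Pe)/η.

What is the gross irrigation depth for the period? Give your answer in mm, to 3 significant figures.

12.0 mm

ET₀ = 0.70 × 2.5 = 1.7500 mm/d
ETc = Kc × ET₀ = 1.10 × 1.7500 = 1.9250 mm/d
Crop demand D = ETc × 10 d = 1.9250 × 10 = 19.250 mm
D − Pe = 19.250 − 11.0 = 8.250 mm
Gross irrigation = 8.250 / 0.69 = 11.957 mm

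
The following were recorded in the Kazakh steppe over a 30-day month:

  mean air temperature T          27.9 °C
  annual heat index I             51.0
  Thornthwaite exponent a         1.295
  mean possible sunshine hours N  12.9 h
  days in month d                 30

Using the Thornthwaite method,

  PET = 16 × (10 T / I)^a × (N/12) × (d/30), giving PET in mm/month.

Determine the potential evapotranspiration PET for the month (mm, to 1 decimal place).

155.3 mm

10T/I = 10 × 27.9 / 51.0 = 5.4706
(10T/I)^a = 5.4706^1.295 = 9.0314
Uncorrected PET = 16 × 9.0314 = 144.502 mm
Correction = (N/12)(d/30) = (12.9/12)(30/30) = 1.0750
PET = 144.502 × 1.0750 = 155.340 mm/month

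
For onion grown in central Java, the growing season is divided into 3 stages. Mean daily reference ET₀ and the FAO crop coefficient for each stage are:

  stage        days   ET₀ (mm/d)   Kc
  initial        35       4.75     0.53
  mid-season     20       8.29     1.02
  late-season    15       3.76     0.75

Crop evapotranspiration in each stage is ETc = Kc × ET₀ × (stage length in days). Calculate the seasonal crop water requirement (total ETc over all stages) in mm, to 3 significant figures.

300 mm

initial: 0.53 × 4.75 × 35 = 88.11 mm
mid-season: 1.02 × 8.29 × 20 = 169.12 mm
late-season: 0.75 × 3.76 × 15 = 42.30 mm
Seasonal total = 299.53 mm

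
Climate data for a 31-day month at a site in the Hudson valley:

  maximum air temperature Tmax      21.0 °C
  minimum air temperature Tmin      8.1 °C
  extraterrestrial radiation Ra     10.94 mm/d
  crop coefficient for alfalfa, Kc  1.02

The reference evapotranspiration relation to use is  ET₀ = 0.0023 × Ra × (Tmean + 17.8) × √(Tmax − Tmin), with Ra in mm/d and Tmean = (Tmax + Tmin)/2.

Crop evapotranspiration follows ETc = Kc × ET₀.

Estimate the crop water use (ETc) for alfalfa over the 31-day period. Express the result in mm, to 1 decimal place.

Tmean = (21.0 + 8.1)/2 = 14.55 °C
ET₀ = 0.0023 × 10.94 × (14.55 + 17.8) × √12.9 = 0.0023 × 10.94 × 32.35 × 3.5917 = 2.9236 mm/d
ETc = Kc × ET₀ = 1.02 × 2.9236 = 2.9821 mm/d
Over 31 days: 2.9821 × 31 = 92.445 mm

92.4 mm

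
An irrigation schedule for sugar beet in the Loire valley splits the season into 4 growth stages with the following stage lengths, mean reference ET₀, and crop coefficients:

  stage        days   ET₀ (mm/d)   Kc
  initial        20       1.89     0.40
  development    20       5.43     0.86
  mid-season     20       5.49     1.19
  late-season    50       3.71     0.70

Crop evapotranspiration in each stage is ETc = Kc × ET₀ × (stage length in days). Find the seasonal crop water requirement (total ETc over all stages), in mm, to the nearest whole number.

initial: 0.40 × 1.89 × 20 = 15.12 mm
development: 0.86 × 5.43 × 20 = 93.40 mm
mid-season: 1.19 × 5.49 × 20 = 130.66 mm
late-season: 0.70 × 3.71 × 50 = 129.85 mm
Seasonal total = 369.03 mm

369 mm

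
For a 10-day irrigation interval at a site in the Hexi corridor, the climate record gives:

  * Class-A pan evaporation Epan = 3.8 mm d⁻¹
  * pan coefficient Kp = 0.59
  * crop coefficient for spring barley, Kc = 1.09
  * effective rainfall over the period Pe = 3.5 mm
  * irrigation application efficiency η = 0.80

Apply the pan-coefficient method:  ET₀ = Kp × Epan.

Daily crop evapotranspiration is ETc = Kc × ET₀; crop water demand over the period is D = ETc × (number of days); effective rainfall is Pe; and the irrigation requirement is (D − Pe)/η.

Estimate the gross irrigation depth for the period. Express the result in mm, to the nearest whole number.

26 mm

ET₀ = 0.59 × 3.8 = 2.2420 mm/d
ETc = Kc × ET₀ = 1.09 × 2.2420 = 2.4438 mm/d
Crop demand D = ETc × 10 d = 2.4438 × 10 = 24.438 mm
D − Pe = 24.438 − 3.5 = 20.938 mm
Gross irrigation = 20.938 / 0.80 = 26.173 mm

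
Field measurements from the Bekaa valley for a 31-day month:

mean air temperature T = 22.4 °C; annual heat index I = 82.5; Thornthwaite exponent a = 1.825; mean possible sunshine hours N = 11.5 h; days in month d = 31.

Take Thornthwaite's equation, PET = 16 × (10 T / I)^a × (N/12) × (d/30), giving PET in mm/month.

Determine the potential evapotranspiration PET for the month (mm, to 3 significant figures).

10T/I = 10 × 22.4 / 82.5 = 2.7152
(10T/I)^a = 2.7152^1.825 = 6.1900
Uncorrected PET = 16 × 6.1900 = 99.040 mm
Correction = (N/12)(d/30) = (11.5/12)(31/30) = 0.9903
PET = 99.040 × 0.9903 = 98.079 mm/month

98.1 mm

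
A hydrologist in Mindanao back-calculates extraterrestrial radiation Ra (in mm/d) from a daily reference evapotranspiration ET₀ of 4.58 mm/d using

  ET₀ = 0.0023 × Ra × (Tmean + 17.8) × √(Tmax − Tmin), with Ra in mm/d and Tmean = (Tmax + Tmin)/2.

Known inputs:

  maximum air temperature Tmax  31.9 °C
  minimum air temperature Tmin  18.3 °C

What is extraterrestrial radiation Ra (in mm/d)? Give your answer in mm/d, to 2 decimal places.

Tmean = 25.10 °C; √ΔT = 3.6878
Ra = ET₀ / [0.0023 × (Tmean+17.8) × √ΔT] = 4.58 / (0.0023 × 42.90 × 3.6878) = 12.587 mm/d

12.59 mm/d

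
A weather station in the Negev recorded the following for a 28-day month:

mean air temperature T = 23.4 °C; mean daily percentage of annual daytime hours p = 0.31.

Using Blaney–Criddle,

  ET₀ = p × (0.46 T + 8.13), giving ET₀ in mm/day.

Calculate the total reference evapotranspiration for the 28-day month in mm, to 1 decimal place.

ET₀ = 0.31 × (0.46 × 23.4 + 8.13) = 0.31 × 18.894 = 5.8571 mm/d
Monthly total = 5.8571 × 28 = 163.999 mm

164.0 mm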